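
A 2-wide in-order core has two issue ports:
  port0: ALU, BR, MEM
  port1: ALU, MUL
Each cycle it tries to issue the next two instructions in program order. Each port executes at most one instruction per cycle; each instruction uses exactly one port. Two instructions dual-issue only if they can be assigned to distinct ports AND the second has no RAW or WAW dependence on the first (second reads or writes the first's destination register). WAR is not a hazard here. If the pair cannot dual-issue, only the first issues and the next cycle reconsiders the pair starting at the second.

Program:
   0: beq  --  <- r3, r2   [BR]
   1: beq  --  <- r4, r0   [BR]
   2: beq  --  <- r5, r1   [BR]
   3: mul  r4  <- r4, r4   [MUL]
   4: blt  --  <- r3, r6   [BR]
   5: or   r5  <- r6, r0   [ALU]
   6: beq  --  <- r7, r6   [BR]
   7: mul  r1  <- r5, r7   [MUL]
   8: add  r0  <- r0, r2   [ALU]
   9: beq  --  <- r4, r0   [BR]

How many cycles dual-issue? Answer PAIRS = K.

  cy0 -> i0 (beq) no-port BR/BR
  cy1 -> i1 (beq) no-port BR/BR
  cy2 -> i2,i3 (beq mul) dual
  cy3 -> i4,i5 (blt or) dual
  cy4 -> i6,i7 (beq mul) dual
  cy5 -> i8 (add) RAW r0
  cy6 -> i9 (beq) tail

PAIRS = 3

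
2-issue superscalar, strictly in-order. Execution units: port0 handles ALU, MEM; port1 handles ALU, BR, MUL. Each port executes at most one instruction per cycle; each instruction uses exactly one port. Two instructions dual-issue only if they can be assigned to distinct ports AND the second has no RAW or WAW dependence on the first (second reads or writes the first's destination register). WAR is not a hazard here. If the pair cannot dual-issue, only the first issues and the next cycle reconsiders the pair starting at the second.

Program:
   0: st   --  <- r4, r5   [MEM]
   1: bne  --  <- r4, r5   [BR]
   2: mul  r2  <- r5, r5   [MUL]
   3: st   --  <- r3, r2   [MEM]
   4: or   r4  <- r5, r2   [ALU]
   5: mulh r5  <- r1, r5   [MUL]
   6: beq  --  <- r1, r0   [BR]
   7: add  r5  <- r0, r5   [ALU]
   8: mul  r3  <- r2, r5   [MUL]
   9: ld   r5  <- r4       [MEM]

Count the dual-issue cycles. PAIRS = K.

PAIRS = 4

[0] i0/i1  st.MEM;bne.BR  -- dual
[1] i2  mul.MUL  -- RAW r2
[2] i3/i4  st.MEM;or.ALU  -- dual
[3] i5  mulh.MUL  -- no-port MUL/BR
[4] i6/i7  beq.BR;add.ALU  -- dual
[5] i8/i9  mul.MUL;ld.MEM  -- dual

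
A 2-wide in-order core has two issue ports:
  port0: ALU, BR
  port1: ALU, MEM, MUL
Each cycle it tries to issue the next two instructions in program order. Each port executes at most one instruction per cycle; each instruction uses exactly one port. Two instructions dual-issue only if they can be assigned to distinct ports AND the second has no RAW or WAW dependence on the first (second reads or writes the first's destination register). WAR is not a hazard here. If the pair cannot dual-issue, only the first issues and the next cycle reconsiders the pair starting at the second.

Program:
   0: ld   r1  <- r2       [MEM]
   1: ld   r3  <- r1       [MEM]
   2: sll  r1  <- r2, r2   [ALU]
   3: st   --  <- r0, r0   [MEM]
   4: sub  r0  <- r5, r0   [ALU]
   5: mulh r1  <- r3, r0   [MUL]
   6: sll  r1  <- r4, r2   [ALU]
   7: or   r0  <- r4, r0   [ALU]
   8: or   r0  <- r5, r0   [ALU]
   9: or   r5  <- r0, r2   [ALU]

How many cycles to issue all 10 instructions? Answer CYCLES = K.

CYCLES = 7

t=0 i0:ld ; no-port MEM/MEM
t=1 i1/i2:ld sll ; pair
t=2 i3/i4:st sub ; pair
t=3 i5:mulh ; WAW r1
t=4 i6/i7:sll or ; pair
t=5 i8:or ; RAW r0
t=6 i9:or ; tail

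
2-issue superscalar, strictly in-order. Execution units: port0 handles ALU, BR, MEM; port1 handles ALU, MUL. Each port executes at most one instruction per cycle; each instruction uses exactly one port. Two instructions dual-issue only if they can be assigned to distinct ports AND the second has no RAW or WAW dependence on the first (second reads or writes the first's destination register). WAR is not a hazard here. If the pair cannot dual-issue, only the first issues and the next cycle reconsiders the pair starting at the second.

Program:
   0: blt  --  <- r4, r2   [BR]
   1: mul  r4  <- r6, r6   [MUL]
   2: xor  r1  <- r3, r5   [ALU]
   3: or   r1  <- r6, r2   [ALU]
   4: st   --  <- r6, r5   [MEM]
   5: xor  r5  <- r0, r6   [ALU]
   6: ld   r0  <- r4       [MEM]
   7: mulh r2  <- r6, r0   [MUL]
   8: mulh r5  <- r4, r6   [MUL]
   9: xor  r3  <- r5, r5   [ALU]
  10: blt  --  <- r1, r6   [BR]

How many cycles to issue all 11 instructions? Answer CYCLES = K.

CYCLES = 7

t=0 i0&i1:blt;mul ; dual
t=1 i2:xor ; WAW r1
t=2 i3&i4:or;st ; dual
t=3 i5&i6:xor;ld ; dual
t=4 i7:mulh ; no-port MUL/MUL
t=5 i8:mulh ; RAW r5
t=6 i9&i10:xor;blt ; dual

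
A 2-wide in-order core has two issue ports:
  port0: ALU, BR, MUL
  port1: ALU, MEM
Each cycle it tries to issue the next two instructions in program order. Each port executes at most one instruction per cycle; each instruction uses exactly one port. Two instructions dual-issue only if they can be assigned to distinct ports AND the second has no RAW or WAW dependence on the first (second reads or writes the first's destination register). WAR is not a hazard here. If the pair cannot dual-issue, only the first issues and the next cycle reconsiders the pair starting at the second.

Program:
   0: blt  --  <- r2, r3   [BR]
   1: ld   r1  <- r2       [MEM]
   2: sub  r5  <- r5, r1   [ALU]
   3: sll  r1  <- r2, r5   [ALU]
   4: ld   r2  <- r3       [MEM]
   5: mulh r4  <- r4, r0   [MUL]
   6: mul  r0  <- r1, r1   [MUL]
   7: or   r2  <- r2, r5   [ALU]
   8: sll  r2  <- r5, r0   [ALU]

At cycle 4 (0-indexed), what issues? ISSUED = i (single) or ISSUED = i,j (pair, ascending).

ISSUED = 6,7

t=0 i0+i1:blt+ld ; 2-wide
t=1 i2:sub ; RAW r5
t=2 i3+i4:sll+ld ; 2-wide
t=3 i5:mulh ; no-port MUL/MUL
t=4 i6+i7:mul+or ; 2-wide
t=5 i8:sll ; tail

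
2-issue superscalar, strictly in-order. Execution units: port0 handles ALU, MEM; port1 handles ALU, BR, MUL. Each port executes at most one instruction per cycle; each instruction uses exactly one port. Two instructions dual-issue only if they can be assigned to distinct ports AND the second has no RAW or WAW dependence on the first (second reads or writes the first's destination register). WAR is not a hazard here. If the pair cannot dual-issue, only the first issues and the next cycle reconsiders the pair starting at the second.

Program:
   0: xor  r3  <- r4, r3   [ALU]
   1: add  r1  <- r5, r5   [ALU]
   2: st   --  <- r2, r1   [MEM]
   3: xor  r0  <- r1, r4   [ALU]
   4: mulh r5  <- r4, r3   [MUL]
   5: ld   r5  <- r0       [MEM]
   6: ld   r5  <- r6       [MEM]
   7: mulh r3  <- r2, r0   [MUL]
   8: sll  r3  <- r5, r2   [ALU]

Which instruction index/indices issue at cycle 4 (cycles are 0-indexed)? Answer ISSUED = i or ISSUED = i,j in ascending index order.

ISSUED = 6,7

t=0 i0+i1:xor.ALU add.ALU ; pair
t=1 i2+i3:st.MEM xor.ALU ; pair
t=2 i4:mulh.MUL ; WAW r5
t=3 i5:ld.MEM ; no-port MEM/MEM
t=4 i6+i7:ld.MEM mulh.MUL ; pair
t=5 i8:sll.ALU ; tail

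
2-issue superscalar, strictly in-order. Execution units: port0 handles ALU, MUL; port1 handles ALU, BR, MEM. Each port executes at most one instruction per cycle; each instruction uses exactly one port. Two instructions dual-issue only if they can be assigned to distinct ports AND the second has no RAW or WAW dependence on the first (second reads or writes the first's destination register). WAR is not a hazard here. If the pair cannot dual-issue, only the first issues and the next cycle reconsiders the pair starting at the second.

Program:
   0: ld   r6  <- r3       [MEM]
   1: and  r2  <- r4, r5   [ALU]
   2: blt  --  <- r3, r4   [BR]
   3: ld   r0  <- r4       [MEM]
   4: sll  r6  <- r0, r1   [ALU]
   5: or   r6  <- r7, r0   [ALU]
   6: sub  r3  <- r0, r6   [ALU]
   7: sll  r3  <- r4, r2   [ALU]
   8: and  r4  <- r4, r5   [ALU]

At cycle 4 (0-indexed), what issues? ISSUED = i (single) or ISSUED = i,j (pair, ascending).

#0 head=0: ld.MEM+and.ALU i0&i1 pair
#1 head=2: blt.BR i2 no-port BR/MEM
#2 head=3: ld.MEM i3 RAW r0
#3 head=4: sll.ALU i4 WAW r6
#4 head=5: or.ALU i5 RAW r6
#5 head=6: sub.ALU i6 WAW r3
#6 head=7: sll.ALU+and.ALU i7&i8 pair

ISSUED = 5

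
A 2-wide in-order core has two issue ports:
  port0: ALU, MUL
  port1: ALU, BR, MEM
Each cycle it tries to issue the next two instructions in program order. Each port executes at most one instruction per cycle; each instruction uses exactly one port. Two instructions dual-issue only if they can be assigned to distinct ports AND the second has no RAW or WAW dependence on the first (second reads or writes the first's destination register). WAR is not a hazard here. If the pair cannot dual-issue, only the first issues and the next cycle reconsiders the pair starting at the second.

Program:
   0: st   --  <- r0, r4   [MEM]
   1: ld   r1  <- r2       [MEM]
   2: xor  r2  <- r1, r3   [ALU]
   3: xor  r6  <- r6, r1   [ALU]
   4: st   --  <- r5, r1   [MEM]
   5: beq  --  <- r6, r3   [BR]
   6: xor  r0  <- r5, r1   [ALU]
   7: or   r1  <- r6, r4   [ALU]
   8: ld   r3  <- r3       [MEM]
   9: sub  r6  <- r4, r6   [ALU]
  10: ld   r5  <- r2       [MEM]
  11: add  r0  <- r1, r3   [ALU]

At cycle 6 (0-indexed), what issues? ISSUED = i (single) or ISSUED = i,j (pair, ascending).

ISSUED = 9,10

c0: i0 st.MEM  no-port MEM/MEM
c1: i1 ld.MEM  RAW r1
c2: i2,i3 xor.ALU;xor.ALU  2-wide
c3: i4 st.MEM  no-port MEM/BR
c4: i5,i6 beq.BR;xor.ALU  2-wide
c5: i7,i8 or.ALU;ld.MEM  2-wide
c6: i9,i10 sub.ALU;ld.MEM  2-wide
c7: i11 add.ALU  tail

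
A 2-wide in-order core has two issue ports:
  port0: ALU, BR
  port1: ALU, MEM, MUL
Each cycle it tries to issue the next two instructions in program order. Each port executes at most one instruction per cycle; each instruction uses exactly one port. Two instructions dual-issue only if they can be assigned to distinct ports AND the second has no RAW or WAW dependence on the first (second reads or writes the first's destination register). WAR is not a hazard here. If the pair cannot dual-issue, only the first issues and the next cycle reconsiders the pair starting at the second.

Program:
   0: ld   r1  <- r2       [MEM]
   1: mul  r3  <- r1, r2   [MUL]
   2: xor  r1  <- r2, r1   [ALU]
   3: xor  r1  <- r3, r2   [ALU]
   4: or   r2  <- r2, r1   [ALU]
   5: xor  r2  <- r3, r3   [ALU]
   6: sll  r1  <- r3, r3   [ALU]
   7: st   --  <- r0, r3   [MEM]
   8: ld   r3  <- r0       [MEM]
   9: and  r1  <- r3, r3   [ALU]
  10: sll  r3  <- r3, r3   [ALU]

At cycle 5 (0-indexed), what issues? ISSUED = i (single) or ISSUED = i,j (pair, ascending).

[0] i0  ld.MEM  -- no-port MEM/MUL
[1] i1&i2  mul.MUL;xor.ALU  -- dual
[2] i3  xor.ALU  -- RAW r1
[3] i4  or.ALU  -- WAW r2
[4] i5&i6  xor.ALU;sll.ALU  -- dual
[5] i7  st.MEM  -- no-port MEM/MEM
[6] i8  ld.MEM  -- RAW r3
[7] i9&i10  and.ALU;sll.ALU  -- dual

ISSUED = 7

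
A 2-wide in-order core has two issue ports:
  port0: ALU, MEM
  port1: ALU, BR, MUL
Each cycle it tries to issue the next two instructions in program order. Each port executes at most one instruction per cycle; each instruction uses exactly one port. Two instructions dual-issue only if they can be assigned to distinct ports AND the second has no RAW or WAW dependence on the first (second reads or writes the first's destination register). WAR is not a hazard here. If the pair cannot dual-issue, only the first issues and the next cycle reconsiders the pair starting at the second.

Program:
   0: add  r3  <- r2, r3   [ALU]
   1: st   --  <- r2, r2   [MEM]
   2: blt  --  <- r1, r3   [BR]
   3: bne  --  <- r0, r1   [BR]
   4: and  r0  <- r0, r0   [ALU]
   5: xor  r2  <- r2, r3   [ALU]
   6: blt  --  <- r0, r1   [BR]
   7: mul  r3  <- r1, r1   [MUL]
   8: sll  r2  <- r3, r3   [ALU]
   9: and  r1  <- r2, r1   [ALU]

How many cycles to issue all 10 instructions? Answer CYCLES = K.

0. add st @i0&i1  | pair
1. blt @i2  | no-port BR/BR
2. bne and @i3&i4  | pair
3. xor blt @i5&i6  | pair
4. mul @i7  | RAW r3
5. sll @i8  | RAW r2
6. and @i9  | tail

CYCLES = 7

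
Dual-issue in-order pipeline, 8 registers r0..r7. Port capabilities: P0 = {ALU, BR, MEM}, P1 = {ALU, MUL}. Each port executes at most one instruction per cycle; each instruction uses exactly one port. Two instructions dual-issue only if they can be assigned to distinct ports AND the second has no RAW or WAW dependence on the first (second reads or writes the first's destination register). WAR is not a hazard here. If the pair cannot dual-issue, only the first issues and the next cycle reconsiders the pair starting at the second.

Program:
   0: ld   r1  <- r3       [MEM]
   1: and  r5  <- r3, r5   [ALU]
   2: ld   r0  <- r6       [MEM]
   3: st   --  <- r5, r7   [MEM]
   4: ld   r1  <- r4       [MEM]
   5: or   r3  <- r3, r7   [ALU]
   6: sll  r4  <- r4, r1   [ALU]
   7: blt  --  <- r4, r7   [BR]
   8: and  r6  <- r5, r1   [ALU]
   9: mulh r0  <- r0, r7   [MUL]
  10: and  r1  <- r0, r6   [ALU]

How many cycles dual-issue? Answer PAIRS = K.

PAIRS = 3

  cy0 -> i0/i1 (ld;and) pair
  cy1 -> i2 (ld) no-port MEM/MEM
  cy2 -> i3 (st) no-port MEM/MEM
  cy3 -> i4/i5 (ld;or) pair
  cy4 -> i6 (sll) RAW r4
  cy5 -> i7/i8 (blt;and) pair
  cy6 -> i9 (mulh) RAW r0
  cy7 -> i10 (and) tail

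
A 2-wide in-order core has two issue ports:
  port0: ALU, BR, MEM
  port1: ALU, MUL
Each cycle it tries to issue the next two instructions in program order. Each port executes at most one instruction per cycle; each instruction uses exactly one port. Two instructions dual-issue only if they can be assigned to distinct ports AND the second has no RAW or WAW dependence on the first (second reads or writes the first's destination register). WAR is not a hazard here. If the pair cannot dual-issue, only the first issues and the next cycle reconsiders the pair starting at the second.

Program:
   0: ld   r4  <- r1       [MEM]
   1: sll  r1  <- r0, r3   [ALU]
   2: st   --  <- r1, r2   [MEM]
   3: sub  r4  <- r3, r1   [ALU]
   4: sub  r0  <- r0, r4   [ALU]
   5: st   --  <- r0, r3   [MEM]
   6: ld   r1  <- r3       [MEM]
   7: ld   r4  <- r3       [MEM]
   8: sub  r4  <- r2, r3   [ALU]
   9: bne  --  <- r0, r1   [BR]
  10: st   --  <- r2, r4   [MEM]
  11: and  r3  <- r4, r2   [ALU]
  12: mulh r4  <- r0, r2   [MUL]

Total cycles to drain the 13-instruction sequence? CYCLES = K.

#0 head=0: ld.MEM sll.ALU i0/i1 dual
#1 head=2: st.MEM sub.ALU i2/i3 dual
#2 head=4: sub.ALU i4 RAW r0
#3 head=5: st.MEM i5 no-port MEM/MEM
#4 head=6: ld.MEM i6 no-port MEM/MEM
#5 head=7: ld.MEM i7 WAW r4
#6 head=8: sub.ALU bne.BR i8/i9 dual
#7 head=10: st.MEM and.ALU i10/i11 dual
#8 head=12: mulh.MUL i12 tail

CYCLES = 9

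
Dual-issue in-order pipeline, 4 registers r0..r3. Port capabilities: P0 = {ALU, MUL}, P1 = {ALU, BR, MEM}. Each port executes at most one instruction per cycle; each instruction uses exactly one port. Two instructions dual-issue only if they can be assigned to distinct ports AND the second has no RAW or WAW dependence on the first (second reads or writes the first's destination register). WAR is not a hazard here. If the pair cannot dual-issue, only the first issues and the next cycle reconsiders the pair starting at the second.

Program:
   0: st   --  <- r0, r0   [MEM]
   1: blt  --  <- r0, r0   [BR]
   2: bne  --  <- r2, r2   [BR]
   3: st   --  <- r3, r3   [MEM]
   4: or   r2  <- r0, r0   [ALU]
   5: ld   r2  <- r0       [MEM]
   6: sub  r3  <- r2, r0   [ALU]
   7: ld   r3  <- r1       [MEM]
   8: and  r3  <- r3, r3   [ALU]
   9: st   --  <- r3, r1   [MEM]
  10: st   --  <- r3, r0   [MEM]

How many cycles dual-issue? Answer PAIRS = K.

[0] i0  st.MEM  -- no-port MEM/BR
[1] i1  blt.BR  -- no-port BR/BR
[2] i2  bne.BR  -- no-port BR/MEM
[3] i3,i4  st.MEM;or.ALU  -- 2-wide
[4] i5  ld.MEM  -- RAW r2
[5] i6  sub.ALU  -- WAW r3
[6] i7  ld.MEM  -- RAW+WAW r3
[7] i8  and.ALU  -- RAW r3
[8] i9  st.MEM  -- no-port MEM/MEM
[9] i10  st.MEM  -- tail

PAIRS = 1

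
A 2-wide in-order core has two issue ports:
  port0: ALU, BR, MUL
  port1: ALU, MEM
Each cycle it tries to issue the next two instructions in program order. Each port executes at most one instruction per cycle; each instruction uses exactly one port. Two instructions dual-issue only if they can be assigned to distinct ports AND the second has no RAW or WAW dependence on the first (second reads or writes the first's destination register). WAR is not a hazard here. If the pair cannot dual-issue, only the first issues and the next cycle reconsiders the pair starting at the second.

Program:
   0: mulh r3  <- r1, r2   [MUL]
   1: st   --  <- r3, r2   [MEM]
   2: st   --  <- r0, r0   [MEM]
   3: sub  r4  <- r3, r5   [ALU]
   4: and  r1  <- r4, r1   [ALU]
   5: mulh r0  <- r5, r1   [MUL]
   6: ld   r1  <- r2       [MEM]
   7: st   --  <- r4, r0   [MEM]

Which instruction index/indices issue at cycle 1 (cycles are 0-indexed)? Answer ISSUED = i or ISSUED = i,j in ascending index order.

ISSUED = 1

#0 head=0: mulh.MUL i0 RAW r3
#1 head=1: st.MEM i1 no-port MEM/MEM
#2 head=2: st.MEM sub.ALU i2,i3 2-wide
#3 head=4: and.ALU i4 RAW r1
#4 head=5: mulh.MUL ld.MEM i5,i6 2-wide
#5 head=7: st.MEM i7 tail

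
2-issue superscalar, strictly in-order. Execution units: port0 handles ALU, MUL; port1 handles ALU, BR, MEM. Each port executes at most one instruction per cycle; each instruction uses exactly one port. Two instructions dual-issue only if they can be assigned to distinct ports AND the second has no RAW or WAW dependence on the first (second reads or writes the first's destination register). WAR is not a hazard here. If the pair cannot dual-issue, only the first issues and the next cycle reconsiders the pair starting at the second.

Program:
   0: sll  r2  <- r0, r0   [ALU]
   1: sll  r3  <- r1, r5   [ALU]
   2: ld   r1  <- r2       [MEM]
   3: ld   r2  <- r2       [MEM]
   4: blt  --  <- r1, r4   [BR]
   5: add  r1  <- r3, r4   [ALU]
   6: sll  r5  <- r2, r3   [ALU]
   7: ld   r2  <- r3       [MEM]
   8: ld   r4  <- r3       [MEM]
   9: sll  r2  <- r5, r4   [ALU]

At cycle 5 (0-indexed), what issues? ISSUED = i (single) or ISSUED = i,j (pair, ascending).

[0] i0/i1  sll+sll  -- pair
[1] i2  ld  -- no-port MEM/MEM
[2] i3  ld  -- no-port MEM/BR
[3] i4/i5  blt+add  -- pair
[4] i6/i7  sll+ld  -- pair
[5] i8  ld  -- RAW r4
[6] i9  sll  -- tail

ISSUED = 8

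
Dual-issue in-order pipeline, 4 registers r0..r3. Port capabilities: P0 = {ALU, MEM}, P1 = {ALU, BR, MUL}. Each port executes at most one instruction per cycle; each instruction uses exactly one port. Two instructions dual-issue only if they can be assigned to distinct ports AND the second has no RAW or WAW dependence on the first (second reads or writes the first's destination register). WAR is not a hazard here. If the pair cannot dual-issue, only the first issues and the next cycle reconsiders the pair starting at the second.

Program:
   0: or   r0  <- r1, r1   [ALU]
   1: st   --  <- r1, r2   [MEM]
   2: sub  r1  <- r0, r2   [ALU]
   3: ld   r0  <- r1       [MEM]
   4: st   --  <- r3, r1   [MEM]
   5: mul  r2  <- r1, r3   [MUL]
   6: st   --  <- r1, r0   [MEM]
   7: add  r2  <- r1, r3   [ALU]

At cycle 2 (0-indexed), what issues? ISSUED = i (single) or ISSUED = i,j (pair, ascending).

ISSUED = 3

[0] i0+i1  or st  -- 2-wide
[1] i2  sub  -- RAW r1
[2] i3  ld  -- no-port MEM/MEM
[3] i4+i5  st mul  -- 2-wide
[4] i6+i7  st add  -- 2-wide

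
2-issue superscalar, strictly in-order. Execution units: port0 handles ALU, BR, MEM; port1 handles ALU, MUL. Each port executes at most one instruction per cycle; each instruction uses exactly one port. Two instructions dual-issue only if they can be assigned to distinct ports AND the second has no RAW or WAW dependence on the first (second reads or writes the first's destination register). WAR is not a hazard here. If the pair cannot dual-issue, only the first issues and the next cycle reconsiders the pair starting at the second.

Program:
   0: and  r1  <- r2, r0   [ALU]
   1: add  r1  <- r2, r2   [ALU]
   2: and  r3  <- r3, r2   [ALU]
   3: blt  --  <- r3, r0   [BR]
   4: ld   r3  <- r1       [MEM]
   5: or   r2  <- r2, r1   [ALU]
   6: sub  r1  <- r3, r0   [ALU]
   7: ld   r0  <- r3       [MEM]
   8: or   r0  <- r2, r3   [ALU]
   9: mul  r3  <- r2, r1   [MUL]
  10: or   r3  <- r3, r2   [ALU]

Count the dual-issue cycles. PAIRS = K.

t=0 i0:and.ALU ; WAW r1
t=1 i1+i2:add.ALU+and.ALU ; dual
t=2 i3:blt.BR ; no-port BR/MEM
t=3 i4+i5:ld.MEM+or.ALU ; dual
t=4 i6+i7:sub.ALU+ld.MEM ; dual
t=5 i8+i9:or.ALU+mul.MUL ; dual
t=6 i10:or.ALU ; tail

PAIRS = 4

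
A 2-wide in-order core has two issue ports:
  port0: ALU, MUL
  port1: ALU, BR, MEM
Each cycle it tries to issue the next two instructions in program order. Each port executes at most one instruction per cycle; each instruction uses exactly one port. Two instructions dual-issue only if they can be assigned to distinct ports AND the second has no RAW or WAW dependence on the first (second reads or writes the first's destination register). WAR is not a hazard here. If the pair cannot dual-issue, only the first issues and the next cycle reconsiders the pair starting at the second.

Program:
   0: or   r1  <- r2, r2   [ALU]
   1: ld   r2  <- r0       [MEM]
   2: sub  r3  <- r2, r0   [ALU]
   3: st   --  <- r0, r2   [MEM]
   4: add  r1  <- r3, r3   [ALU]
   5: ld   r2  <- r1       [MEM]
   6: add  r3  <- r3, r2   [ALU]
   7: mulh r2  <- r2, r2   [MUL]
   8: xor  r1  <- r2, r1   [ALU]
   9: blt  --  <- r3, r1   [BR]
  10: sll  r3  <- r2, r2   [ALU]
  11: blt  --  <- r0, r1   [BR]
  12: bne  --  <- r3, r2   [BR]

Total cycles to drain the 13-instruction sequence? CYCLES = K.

c0: i0+i1 or.ALU;ld.MEM  dual
c1: i2+i3 sub.ALU;st.MEM  dual
c2: i4 add.ALU  RAW r1
c3: i5 ld.MEM  RAW r2
c4: i6+i7 add.ALU;mulh.MUL  dual
c5: i8 xor.ALU  RAW r1
c6: i9+i10 blt.BR;sll.ALU  dual
c7: i11 blt.BR  no-port BR/BR
c8: i12 bne.BR  tail

CYCLES = 9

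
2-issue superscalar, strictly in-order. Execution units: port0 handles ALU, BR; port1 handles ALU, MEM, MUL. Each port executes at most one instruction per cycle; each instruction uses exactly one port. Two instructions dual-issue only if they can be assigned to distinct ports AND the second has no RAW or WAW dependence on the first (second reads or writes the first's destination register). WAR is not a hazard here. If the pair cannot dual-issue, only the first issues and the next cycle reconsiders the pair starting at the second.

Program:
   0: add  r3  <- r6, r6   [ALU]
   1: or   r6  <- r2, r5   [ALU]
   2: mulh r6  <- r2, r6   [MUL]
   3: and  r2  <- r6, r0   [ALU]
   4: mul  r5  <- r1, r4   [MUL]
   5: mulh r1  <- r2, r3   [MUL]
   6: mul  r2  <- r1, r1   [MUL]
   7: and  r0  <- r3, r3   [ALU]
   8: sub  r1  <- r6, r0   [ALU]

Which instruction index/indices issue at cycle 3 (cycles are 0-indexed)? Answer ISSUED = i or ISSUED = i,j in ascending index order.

c0: i0,i1 add or  2-wide
c1: i2 mulh  RAW r6
c2: i3,i4 and mul  2-wide
c3: i5 mulh  no-port MUL/MUL
c4: i6,i7 mul and  2-wide
c5: i8 sub  tail

ISSUED = 5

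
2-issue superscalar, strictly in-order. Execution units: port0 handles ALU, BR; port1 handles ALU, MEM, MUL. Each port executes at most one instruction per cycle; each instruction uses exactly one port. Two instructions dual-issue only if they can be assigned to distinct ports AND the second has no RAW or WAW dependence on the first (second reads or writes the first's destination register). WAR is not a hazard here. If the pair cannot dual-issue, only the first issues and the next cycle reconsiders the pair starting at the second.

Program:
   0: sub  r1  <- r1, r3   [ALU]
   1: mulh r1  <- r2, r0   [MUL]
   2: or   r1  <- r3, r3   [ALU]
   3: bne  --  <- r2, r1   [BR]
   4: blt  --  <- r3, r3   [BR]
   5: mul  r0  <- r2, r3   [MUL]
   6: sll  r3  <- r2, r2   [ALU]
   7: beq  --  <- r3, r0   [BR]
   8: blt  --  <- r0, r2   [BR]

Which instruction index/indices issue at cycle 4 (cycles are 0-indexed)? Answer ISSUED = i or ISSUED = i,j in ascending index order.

ISSUED = 4,5

c0: i0 sub.ALU  WAW r1
c1: i1 mulh.MUL  WAW r1
c2: i2 or.ALU  RAW r1
c3: i3 bne.BR  no-port BR/BR
c4: i4,i5 blt.BR;mul.MUL  dual
c5: i6 sll.ALU  RAW r3
c6: i7 beq.BR  no-port BR/BR
c7: i8 blt.BR  tail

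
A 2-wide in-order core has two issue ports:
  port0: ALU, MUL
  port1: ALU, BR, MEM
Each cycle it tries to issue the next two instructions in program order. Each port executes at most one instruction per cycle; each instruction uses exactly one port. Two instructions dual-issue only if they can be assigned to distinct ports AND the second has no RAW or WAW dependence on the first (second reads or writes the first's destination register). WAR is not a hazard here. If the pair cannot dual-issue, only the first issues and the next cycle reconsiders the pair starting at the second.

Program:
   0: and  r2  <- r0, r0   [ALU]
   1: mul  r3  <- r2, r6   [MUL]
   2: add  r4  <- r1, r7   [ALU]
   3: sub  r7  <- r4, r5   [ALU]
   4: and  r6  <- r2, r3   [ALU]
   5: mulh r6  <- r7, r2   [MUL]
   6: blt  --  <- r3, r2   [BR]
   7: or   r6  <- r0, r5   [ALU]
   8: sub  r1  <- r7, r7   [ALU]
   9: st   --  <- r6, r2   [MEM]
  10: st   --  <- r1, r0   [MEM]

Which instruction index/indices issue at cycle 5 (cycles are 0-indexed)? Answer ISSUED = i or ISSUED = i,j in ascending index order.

  cy0 -> i0 (and) RAW r2
  cy1 -> i1&i2 (mul/add) 2-wide
  cy2 -> i3&i4 (sub/and) 2-wide
  cy3 -> i5&i6 (mulh/blt) 2-wide
  cy4 -> i7&i8 (or/sub) 2-wide
  cy5 -> i9 (st) no-port MEM/MEM
  cy6 -> i10 (st) tail

ISSUED = 9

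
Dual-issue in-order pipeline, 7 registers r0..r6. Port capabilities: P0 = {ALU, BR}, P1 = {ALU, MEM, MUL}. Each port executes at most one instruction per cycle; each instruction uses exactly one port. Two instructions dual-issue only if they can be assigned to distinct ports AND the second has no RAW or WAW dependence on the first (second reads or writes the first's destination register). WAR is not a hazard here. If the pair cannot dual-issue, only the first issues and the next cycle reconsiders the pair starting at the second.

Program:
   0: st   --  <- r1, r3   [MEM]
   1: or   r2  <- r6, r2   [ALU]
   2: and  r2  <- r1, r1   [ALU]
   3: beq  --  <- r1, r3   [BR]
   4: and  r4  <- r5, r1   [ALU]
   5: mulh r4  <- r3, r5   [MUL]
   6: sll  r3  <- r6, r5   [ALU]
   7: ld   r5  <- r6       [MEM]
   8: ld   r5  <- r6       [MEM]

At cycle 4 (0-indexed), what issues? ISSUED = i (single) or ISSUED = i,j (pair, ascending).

ISSUED = 7

[0] i0+i1  st.MEM;or.ALU  -- dual
[1] i2+i3  and.ALU;beq.BR  -- dual
[2] i4  and.ALU  -- WAW r4
[3] i5+i6  mulh.MUL;sll.ALU  -- dual
[4] i7  ld.MEM  -- no-port MEM/MEM
[5] i8  ld.MEM  -- tail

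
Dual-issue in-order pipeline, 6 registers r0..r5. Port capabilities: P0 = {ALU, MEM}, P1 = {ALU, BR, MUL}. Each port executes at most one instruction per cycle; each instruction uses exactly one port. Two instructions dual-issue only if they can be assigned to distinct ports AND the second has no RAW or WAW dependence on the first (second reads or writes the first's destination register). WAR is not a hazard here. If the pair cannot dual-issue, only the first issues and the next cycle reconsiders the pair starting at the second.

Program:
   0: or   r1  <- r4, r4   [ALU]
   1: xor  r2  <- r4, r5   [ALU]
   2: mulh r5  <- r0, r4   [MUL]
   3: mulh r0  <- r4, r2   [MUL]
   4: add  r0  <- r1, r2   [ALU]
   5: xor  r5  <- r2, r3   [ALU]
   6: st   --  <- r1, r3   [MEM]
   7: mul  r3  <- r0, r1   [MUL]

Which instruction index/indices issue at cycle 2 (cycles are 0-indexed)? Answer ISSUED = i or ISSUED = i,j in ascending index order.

[0] i0/i1  or.ALU;xor.ALU  -- 2-wide
[1] i2  mulh.MUL  -- no-port MUL/MUL
[2] i3  mulh.MUL  -- WAW r0
[3] i4/i5  add.ALU;xor.ALU  -- 2-wide
[4] i6/i7  st.MEM;mul.MUL  -- 2-wide

ISSUED = 3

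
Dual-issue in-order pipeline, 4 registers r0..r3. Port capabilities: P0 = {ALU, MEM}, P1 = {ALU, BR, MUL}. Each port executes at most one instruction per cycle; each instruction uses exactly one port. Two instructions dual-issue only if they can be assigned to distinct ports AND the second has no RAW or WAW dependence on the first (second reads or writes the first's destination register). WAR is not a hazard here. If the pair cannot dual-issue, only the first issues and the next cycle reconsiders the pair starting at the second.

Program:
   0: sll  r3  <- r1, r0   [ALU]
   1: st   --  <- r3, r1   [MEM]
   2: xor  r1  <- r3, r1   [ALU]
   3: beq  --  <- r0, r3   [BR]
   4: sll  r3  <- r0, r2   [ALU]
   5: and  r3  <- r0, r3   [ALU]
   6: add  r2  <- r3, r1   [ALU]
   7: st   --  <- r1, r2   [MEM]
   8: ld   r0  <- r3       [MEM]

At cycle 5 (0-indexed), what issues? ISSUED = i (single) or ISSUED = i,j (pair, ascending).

ISSUED = 7

#0 head=0: sll.ALU i0 RAW r3
#1 head=1: st.MEM;xor.ALU i1&i2 2-wide
#2 head=3: beq.BR;sll.ALU i3&i4 2-wide
#3 head=5: and.ALU i5 RAW r3
#4 head=6: add.ALU i6 RAW r2
#5 head=7: st.MEM i7 no-port MEM/MEM
#6 head=8: ld.MEM i8 tail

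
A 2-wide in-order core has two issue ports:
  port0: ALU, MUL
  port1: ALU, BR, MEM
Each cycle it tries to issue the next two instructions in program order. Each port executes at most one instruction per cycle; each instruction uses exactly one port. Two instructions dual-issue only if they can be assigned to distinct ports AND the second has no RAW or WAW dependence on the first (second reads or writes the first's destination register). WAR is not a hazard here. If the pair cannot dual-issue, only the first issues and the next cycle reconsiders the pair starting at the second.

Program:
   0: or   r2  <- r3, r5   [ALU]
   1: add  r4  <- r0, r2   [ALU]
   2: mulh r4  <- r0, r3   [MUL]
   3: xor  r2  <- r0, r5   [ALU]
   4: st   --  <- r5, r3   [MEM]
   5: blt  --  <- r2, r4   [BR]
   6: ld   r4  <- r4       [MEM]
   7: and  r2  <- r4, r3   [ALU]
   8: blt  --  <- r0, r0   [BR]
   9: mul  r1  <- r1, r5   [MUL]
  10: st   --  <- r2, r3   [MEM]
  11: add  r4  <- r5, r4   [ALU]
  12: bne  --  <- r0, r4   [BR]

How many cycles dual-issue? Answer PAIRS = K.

t=0 i0:or.ALU ; RAW r2
t=1 i1:add.ALU ; WAW r4
t=2 i2/i3:mulh.MUL;xor.ALU ; 2-wide
t=3 i4:st.MEM ; no-port MEM/BR
t=4 i5:blt.BR ; no-port BR/MEM
t=5 i6:ld.MEM ; RAW r4
t=6 i7/i8:and.ALU;blt.BR ; 2-wide
t=7 i9/i10:mul.MUL;st.MEM ; 2-wide
t=8 i11:add.ALU ; RAW r4
t=9 i12:bne.BR ; tail

PAIRS = 3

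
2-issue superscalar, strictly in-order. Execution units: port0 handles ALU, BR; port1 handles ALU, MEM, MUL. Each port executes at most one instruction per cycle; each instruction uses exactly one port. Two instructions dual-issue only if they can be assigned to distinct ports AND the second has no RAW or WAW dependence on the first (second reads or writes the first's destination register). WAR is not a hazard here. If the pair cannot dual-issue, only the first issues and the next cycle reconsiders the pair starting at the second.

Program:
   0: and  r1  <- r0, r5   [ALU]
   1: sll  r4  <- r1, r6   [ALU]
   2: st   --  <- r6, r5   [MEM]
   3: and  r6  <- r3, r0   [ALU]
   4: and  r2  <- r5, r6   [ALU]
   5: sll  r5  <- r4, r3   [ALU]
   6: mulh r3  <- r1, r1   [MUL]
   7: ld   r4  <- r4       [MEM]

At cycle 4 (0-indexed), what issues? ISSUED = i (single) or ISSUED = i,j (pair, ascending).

ISSUED = 6

t=0 i0:and.ALU ; RAW r1
t=1 i1,i2:sll.ALU st.MEM ; pair
t=2 i3:and.ALU ; RAW r6
t=3 i4,i5:and.ALU sll.ALU ; pair
t=4 i6:mulh.MUL ; no-port MUL/MEM
t=5 i7:ld.MEM ; tail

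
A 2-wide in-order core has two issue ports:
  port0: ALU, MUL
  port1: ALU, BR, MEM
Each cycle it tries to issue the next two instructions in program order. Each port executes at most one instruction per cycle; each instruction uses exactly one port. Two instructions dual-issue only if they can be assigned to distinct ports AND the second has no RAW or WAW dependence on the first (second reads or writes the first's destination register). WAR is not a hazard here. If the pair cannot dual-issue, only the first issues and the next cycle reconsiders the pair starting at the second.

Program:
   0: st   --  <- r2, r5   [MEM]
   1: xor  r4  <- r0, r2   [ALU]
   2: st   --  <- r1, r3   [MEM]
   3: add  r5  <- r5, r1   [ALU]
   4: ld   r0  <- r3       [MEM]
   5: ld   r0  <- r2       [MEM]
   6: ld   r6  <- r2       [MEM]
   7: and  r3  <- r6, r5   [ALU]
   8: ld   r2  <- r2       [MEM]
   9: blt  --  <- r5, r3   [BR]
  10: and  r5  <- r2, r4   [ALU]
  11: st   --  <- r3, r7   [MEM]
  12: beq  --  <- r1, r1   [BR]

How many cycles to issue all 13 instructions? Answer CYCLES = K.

CYCLES = 9

t=0 i0&i1:st.MEM+xor.ALU ; dual
t=1 i2&i3:st.MEM+add.ALU ; dual
t=2 i4:ld.MEM ; no-port MEM/MEM
t=3 i5:ld.MEM ; no-port MEM/MEM
t=4 i6:ld.MEM ; RAW r6
t=5 i7&i8:and.ALU+ld.MEM ; dual
t=6 i9&i10:blt.BR+and.ALU ; dual
t=7 i11:st.MEM ; no-port MEM/BR
t=8 i12:beq.BR ; tail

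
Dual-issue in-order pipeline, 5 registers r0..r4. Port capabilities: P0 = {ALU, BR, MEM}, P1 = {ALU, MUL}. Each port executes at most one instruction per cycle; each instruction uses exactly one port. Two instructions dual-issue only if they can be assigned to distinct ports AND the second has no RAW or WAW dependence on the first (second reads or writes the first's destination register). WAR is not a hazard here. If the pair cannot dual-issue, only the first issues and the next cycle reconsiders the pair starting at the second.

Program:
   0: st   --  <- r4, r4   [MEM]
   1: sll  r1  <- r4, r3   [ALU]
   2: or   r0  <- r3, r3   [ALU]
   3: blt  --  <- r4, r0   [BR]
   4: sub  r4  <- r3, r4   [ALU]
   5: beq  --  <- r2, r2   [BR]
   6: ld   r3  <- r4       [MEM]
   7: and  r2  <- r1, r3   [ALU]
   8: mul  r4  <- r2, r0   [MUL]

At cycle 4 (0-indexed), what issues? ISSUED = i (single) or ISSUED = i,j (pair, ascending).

#0 head=0: st;sll i0+i1 2-wide
#1 head=2: or i2 RAW r0
#2 head=3: blt;sub i3+i4 2-wide
#3 head=5: beq i5 no-port BR/MEM
#4 head=6: ld i6 RAW r3
#5 head=7: and i7 RAW r2
#6 head=8: mul i8 tail

ISSUED = 6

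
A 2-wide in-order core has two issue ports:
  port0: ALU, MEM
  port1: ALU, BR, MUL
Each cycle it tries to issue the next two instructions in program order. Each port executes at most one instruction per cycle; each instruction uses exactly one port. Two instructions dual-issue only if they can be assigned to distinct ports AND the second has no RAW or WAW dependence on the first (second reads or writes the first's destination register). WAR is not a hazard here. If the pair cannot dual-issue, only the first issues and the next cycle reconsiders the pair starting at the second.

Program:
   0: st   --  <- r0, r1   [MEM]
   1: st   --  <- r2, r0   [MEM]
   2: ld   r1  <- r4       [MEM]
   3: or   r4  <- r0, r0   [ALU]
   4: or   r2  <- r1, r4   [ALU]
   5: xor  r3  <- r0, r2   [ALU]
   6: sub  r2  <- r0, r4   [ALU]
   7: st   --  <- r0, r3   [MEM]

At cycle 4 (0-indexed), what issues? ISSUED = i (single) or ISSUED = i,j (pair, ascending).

t=0 i0:st.MEM ; no-port MEM/MEM
t=1 i1:st.MEM ; no-port MEM/MEM
t=2 i2/i3:ld.MEM+or.ALU ; dual
t=3 i4:or.ALU ; RAW r2
t=4 i5/i6:xor.ALU+sub.ALU ; dual
t=5 i7:st.MEM ; tail

ISSUED = 5,6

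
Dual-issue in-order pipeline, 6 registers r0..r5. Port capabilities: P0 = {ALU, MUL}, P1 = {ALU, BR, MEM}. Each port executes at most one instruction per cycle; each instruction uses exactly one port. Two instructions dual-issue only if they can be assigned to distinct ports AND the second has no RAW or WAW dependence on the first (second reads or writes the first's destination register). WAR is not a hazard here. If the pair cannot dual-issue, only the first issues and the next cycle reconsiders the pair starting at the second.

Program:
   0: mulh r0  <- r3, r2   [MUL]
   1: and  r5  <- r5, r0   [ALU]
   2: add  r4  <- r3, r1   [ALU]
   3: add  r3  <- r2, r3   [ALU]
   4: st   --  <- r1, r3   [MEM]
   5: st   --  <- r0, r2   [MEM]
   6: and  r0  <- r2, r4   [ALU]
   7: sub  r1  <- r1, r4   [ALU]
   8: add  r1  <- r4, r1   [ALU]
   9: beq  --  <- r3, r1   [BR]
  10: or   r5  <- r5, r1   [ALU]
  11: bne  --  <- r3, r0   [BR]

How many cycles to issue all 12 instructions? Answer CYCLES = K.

0. mulh.MUL @i0  | RAW r0
1. and.ALU/add.ALU @i1+i2  | dual
2. add.ALU @i3  | RAW r3
3. st.MEM @i4  | no-port MEM/MEM
4. st.MEM/and.ALU @i5+i6  | dual
5. sub.ALU @i7  | RAW+WAW r1
6. add.ALU @i8  | RAW r1
7. beq.BR/or.ALU @i9+i10  | dual
8. bne.BR @i11  | tail

CYCLES = 9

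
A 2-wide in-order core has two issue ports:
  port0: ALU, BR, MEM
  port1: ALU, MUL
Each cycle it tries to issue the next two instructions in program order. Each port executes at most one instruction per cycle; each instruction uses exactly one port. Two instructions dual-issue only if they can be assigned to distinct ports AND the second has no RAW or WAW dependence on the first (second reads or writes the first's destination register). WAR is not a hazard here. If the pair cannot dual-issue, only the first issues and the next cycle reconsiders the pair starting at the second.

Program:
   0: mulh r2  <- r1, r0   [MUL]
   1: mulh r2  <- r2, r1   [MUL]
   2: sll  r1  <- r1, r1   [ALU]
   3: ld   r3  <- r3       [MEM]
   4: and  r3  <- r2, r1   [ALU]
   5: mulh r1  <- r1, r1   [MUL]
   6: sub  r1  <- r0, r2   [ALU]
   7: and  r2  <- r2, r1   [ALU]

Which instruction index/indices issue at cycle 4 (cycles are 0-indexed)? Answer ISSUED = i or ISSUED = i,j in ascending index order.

#0 head=0: mulh.MUL i0 no-port MUL/MUL
#1 head=1: mulh.MUL+sll.ALU i1,i2 pair
#2 head=3: ld.MEM i3 WAW r3
#3 head=4: and.ALU+mulh.MUL i4,i5 pair
#4 head=6: sub.ALU i6 RAW r1
#5 head=7: and.ALU i7 tail

ISSUED = 6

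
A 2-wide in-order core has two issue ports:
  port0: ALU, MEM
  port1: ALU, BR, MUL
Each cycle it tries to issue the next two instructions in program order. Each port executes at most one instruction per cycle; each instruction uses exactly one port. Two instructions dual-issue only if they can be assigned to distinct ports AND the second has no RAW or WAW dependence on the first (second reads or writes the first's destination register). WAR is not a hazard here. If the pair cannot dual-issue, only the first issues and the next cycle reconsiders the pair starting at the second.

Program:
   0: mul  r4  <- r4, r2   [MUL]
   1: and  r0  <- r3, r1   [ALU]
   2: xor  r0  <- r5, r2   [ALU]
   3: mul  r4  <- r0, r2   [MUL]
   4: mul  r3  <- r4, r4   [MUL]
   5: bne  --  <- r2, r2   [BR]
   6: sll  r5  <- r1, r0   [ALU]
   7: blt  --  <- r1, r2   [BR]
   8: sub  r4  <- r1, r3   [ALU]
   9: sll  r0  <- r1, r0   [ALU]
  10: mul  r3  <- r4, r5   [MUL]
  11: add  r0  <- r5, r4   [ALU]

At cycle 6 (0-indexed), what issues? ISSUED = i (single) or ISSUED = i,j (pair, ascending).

ISSUED = 9,10

c0: i0,i1 mul.MUL+and.ALU  pair
c1: i2 xor.ALU  RAW r0
c2: i3 mul.MUL  no-port MUL/MUL
c3: i4 mul.MUL  no-port MUL/BR
c4: i5,i6 bne.BR+sll.ALU  pair
c5: i7,i8 blt.BR+sub.ALU  pair
c6: i9,i10 sll.ALU+mul.MUL  pair
c7: i11 add.ALU  tail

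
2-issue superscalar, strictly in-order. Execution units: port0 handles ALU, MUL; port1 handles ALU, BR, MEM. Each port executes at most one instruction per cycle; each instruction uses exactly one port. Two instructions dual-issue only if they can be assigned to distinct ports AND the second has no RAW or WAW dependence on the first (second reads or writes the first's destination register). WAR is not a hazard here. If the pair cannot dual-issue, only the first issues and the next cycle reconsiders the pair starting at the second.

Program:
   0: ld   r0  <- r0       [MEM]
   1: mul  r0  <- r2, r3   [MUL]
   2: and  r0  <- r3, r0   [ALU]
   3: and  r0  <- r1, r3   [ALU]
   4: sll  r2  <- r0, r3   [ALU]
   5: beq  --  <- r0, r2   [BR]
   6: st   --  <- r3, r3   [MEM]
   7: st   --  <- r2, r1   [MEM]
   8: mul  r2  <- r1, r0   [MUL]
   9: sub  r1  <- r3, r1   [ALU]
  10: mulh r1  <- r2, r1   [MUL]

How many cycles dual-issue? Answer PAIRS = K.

PAIRS = 1

  cy0 -> i0 (ld.MEM) WAW r0
  cy1 -> i1 (mul.MUL) RAW+WAW r0
  cy2 -> i2 (and.ALU) WAW r0
  cy3 -> i3 (and.ALU) RAW r0
  cy4 -> i4 (sll.ALU) RAW r2
  cy5 -> i5 (beq.BR) no-port BR/MEM
  cy6 -> i6 (st.MEM) no-port MEM/MEM
  cy7 -> i7+i8 (st.MEM+mul.MUL) dual
  cy8 -> i9 (sub.ALU) RAW+WAW r1
  cy9 -> i10 (mulh.MUL) tail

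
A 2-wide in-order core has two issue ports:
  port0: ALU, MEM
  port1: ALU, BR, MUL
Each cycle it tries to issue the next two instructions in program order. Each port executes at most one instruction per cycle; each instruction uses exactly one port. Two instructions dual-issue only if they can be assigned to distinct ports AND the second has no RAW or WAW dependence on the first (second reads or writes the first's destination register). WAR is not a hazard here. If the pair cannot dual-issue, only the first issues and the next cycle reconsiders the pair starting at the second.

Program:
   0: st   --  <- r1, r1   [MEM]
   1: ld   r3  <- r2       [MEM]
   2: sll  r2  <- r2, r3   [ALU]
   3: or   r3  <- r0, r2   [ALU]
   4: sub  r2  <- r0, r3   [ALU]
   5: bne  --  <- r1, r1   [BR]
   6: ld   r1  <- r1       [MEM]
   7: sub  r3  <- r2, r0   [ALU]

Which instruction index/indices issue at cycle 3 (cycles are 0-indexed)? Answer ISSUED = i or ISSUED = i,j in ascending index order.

ISSUED = 3

  cy0 -> i0 (st) no-port MEM/MEM
  cy1 -> i1 (ld) RAW r3
  cy2 -> i2 (sll) RAW r2
  cy3 -> i3 (or) RAW r3
  cy4 -> i4,i5 (sub/bne) dual
  cy5 -> i6,i7 (ld/sub) dual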